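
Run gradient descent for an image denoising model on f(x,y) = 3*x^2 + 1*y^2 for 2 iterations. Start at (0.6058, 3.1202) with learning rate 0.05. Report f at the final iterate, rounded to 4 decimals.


Gradient descent on f(x,y) = 3*x^2 + 1*y^2.
Starting point: (0.6058, 3.1202), alpha = 0.05
Step 1: grad_x = 2*3*0.6058 = 3.6348, grad_y = 2*1*3.1202 = 6.2404
  x_1 = 0.6058 - 0.05*3.6348 = 0.4241
  y_1 = 3.1202 - 0.05*6.2404 = 2.8082
Step 2: grad_x = 2*3*0.4241 = 2.5444, grad_y = 2*1*2.8082 = 5.6164
  x_2 = 0.4241 - 0.05*2.5444 = 0.2968
  y_2 = 2.8082 - 0.05*5.6164 = 2.5274
f(0.2968, 2.5274) = 3*0.2968^2 + 1*2.5274^2 = 6.6519


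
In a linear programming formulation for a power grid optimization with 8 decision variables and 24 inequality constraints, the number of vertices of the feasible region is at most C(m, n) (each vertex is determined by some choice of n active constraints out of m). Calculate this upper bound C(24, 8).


Each vertex corresponds to some choice of n active constraints out of m, so the number of vertices is at most C(m, n) = m! / (n!(m-n)!).
m = 24, n = 8
Numerator: 24 * 23 * 22 * 21 * 20 * 19 * 18 * 17
Denominator: 8! = 40320
C(24, 8) = 735471


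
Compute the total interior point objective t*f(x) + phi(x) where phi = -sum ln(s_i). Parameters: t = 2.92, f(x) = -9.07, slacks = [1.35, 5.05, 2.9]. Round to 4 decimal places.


Step 1: Compute log-barrier.
ln values: [0.3001, 1.6194, 1.0647]
phi = -(0.3001 + 1.6194 + 1.0647) = -2.9842
Step 2: Compute augmented objective.
t*f(x) = 2.92*-9.07 = -26.4844
Total = -26.4844 - 2.9842 = -29.4686


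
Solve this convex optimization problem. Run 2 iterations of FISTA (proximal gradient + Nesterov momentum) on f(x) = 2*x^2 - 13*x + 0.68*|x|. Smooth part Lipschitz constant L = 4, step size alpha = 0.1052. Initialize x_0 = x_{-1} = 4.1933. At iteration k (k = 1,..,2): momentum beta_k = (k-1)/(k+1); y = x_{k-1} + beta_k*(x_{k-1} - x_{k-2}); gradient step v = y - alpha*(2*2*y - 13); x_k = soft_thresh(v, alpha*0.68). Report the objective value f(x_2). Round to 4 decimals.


FISTA on f(x) = 2*x^2 - 13*x + 0.68*|x|
L = 4, alpha = 0.1052
Iteration 1: beta = 0.0, y = 4.1933 + 0.0*(4.1933 - 4.1933) = 4.1933
  grad(y) = 3.7732, v = y - alpha*grad = 3.7964
  prox(v) = soft_thresh(3.7964, 0.0715) = 3.7248
Iteration 2: beta = 0.3333, y = 3.7248 + 0.3333*(3.7248 - 4.1933) = 3.5687
  grad(y) = 1.2747, v = y - alpha*grad = 3.4346
  prox(v) = soft_thresh(3.4346, 0.0715) = 3.363
f(x_2) = 2*3.363^2 - 13*3.363 + 0.68*|3.363| = -18.8126


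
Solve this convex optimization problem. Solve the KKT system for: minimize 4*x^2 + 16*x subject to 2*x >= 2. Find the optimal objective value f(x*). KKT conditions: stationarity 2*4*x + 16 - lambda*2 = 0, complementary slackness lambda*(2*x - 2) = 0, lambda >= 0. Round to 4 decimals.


Step 1: Try lambda = 0 (constraint inactive).
x_unc = -16/(2*4) = -2.0
Check: 2*-2.0 = -4.0 < 2 -- violated!
Step 2: Constraint must be active: 2*x = 2
x* = 2/2 = 1.0
lambda = (2*4*1.0 + 16)/2 = 12.0
Step 3: Compute optimal value.
f(x*) = 4*1.0^2 + 16*1.0 = 20.0


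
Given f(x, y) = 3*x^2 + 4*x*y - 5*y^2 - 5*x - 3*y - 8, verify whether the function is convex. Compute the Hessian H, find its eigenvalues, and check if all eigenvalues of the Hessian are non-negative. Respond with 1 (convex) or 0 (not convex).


The Hessian of f(x,y) = 3*x^2 + 4*x*y - 5*y^2 - 5*x - 3*y - 8 is:
H = [[6, 4], [4, -10]]
Trace = 6 - 10 = -4
Determinant = 6*-10 - (4)^2 = -76
Discriminant = (-4)^2 - 4*-76 = 320.0
Eigenvalues: lambda_1 = -10.9443, lambda_2 = 6.9443
The function is not convex.

0


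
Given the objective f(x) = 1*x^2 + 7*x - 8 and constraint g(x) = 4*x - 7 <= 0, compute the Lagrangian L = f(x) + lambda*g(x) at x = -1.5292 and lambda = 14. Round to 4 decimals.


Step 1: Evaluate f(x).
f(-1.5292) = 1*(-1.5292)^2 + 7*(-1.5292) - 8 = -16.3659
Step 2: Evaluate g(x).
g(-1.5292) = 4*-1.5292 - 7 = -13.1168
Step 3: Compute Lagrangian.
L = -16.3659 + 14*-13.1168 = -200.0011


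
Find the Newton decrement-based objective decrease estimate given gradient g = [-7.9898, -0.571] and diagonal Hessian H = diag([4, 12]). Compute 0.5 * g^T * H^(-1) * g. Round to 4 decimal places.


Step 1: H is diagonal, so H^(-1) * g = [-1.9975, -0.0476].
Step 2: g^T H^(-1) g = sum_i g_i^2 / H_ii
  = (-7.9898)^2/4 + (-0.571)^2/12
  = 15.9592 + 0.0272 = 15.9864
Step 3: Objective decrease = 0.5 * g^T H^(-1) g = 7.9932


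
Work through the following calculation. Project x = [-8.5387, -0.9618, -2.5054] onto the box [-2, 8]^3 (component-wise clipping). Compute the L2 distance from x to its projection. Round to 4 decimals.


Project each component onto [-2, 8].
clip(-8.5387) = -2.0, clip(-0.9618) = -0.9618, clip(-2.5054) = -2.0
Projection = [-2.0, -0.9618, -2.0]
Squared diffs: [42.7546, 0.0, 0.2554]
Distance = sqrt(43.01) = 6.5582


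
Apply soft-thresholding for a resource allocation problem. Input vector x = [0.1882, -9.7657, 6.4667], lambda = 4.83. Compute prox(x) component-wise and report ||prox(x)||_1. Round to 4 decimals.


Soft-thresholding with lambda = 4.83:
prox(0.1882) = sign(0.1882)*max(|0.1882| - 4.83, 0) = 0.0
prox(-9.7657) = sign(-9.7657)*max(|-9.7657| - 4.83, 0) = -4.9357
prox(6.4667) = sign(6.4667)*max(|6.4667| - 4.83, 0) = 1.6367
prox(x) = [0.0, -4.9357, 1.6367]
||prox(x)||_1 = 0.0 + 4.9357 + 1.6367 = 6.5724


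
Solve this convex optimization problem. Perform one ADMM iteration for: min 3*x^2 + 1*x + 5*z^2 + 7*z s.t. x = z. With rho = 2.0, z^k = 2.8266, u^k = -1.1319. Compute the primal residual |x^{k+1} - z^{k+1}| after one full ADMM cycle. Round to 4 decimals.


ADMM iteration with rho = 2.0, z^k = 2.8266, u^k = -1.1319
Step 1: x-update.
Minimize 3*x^2 + 1*x + (2.0/2)*(x - 2.8266 - 1.1319)^2
FOC: (2*3 + 2.0)*x = -1 + 2.0*(2.8266 + 1.1319)
x^{k+1} = 0.8646
Step 2: z-update.
Minimize 5*z^2 + 7*z + (2.0/2)*(0.8646 - z - 1.1319)^2
FOC: (2*5 + 2.0)*z = -7 + 2.0*(0.8646 - 1.1319)
z^{k+1} = -0.6279
Step 3: u-update.
u^{k+1} = -1.1319 + 0.8646 + 0.6279 = 0.3606
Step 4: Primal residual = |0.8646 + 0.6279| = 1.4925


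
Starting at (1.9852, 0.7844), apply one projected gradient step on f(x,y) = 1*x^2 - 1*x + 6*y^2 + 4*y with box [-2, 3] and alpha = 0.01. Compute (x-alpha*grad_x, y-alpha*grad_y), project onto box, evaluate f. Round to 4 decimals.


Step 1: Compute gradient at (1.9852, 0.7844).
grad_x = 2*1*1.9852 - 1 = 2.9704
grad_y = 2*6*0.7844 + 4 = 13.4128
Step 2: Gradient step.
x_raw = 1.9852 - 0.01*2.9704 = 1.9555
y_raw = 0.7844 - 0.01*13.4128 = 0.6503
Step 3: Project onto [-2, 3].
x_proj = clip(1.9555) = 1.9555
y_proj = clip(0.6503) = 0.6503
Step 4: Evaluate f.
f(1.9555, 0.6503) = 7.0067


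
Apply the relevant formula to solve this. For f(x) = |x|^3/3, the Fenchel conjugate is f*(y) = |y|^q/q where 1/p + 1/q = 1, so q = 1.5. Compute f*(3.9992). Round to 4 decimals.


The conjugate exponent q satisfies 1/p + 1/q = 1.
p = 3, so q = 3/(3 - 1) = 1.5
|y|^q = 3.9992^1.5 = 7.9976
f*(3.9992) = 7.9976 / 1.5 = 5.3317


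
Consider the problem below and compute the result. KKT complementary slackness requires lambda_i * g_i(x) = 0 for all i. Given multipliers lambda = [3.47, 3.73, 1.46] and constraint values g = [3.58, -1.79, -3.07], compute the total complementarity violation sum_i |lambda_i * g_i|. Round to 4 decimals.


KKT complementary slackness check:
lambda_1 * g_1 = 3.47 * 3.58 = 12.4226
lambda_2 * g_2 = 3.73 * -1.79 = -6.6767
lambda_3 * g_3 = 1.46 * -3.07 = -4.4822
Total violation = 12.4226 + 6.6767 + 4.4822 = 23.5815


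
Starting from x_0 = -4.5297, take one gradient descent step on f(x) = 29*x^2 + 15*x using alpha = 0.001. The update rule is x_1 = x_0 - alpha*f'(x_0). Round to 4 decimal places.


We compute the gradient at x_0 and apply the update.
f'(x) = 58*x + 15
f'(-4.5297) = 58*-4.5297 + 15 = -247.7226
x_1 = -4.5297 - 0.001*-247.7226 = -4.282


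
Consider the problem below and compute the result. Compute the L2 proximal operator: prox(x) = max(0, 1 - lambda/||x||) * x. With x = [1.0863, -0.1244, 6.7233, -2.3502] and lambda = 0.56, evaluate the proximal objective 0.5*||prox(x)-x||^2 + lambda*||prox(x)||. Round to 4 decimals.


Step 1: Compute ||x||.
||x|| = 7.2057
Step 2: Compute scaling factor.
scale = max(0, 1 - 0.56/7.2057) = 0.9223
Step 3: prox(x) = [1.0019, -0.1147, 6.2008, -2.1676]
||prox(x)|| = 6.6457
Step 4: Proximal objective.
0.5*||prox-x||^2 = 0.1568
lambda*||prox|| = 3.7216
Total = 3.8784


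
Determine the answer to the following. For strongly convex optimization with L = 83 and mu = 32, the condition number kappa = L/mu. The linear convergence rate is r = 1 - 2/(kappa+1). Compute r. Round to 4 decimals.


Step 1: Compute the condition number.
kappa = L/mu = 83/32 = 2.5938
Step 2: Compute the convergence rate.
r = 1 - 2/(kappa + 1) = 1 - 2*mu/(L + mu) = (L - mu)/(L + mu) = 51/115 = 0.4435


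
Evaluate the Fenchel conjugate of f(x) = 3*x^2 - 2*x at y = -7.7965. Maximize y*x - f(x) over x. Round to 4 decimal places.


f*(y) = sup_x {y*x - a*x^2 - b*x} = sup_x {(y-b)*x - a*x^2}
FOC: (y - b) - 2a*x = 0 => x* = (y - b)/(2a)
x* = (-7.7965 + 2)/(2*3) = -0.9661
f*(-7.7965) = (y-b)^2/(4a) = (-7.7965 + 2)^2/(4*3)
= 33.5994/12 = 2.8


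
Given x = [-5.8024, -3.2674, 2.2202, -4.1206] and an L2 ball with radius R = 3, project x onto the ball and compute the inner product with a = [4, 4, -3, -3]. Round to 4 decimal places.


Step 1: Compute ||x|| (intermediates to 6 decimals).
||x|| = sqrt((-5.8024)^2 + (-3.2674)^2 + 2.2202^2 + (-4.1206)^2) = 8.139557
Step 2: Project.
Since ||x|| > R, scale = R/||x|| = 3/8.139557 = 0.36857, proj(x) = scale * x
proj(x) = [-2.138591, -1.204266, 0.818299, -1.51873]
Step 3: Dot product.
a^T * proj(x) = 4*(-2.138591) + 4*(-1.204266) - 3*0.818299 - 3*(-1.51873) = -11.2701


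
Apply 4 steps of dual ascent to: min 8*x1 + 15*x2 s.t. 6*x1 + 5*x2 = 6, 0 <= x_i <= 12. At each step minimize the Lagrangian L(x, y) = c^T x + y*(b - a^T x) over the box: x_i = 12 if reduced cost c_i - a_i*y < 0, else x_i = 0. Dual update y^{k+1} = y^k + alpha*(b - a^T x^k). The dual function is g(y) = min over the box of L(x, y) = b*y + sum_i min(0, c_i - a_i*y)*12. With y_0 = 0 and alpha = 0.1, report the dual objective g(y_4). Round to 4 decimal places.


Dual ascent for LP: min 8*x1 + 15*x2, 6*x1 + 5*x2 = 6, 0 <= x_i <= 12
Step 1: y^k = 0.0, reduced costs: (8.0, 15.0)
  x^k = (0.0, 0.0), subgradient = b - a^T x = 6.0
  y^{k+1} = 0.0 + 0.1*6.0 = 0.6
Step 2: y^k = 0.6, reduced costs: (4.4, 12.0)
  x^k = (0.0, 0.0), subgradient = b - a^T x = 6.0
  y^{k+1} = 0.6 + 0.1*6.0 = 1.2
Step 3: y^k = 1.2, reduced costs: (0.8, 9.0)
  x^k = (0.0, 0.0), subgradient = b - a^T x = 6.0
  y^{k+1} = 1.2 + 0.1*6.0 = 1.8
Step 4: y^k = 1.8, reduced costs: (-2.8, 6.0)
  x^k = (12.0, 0.0), subgradient = b - a^T x = -66.0
  y^{k+1} = 1.8 + 0.1*-66.0 = -4.8
Dual objective at y_4 = -4.8: reduced costs (36.8, 39.0), box minimizer x = (0.0, 0.0)
g(y_4) = b*y + (c1 - a1*y)*x1 + (c2 - a2*y)*x2 = 6*(-4.8) + 36.8*0.0 + 39.0*0.0 = -28.8 + 0.0 + 0.0 = -28.8


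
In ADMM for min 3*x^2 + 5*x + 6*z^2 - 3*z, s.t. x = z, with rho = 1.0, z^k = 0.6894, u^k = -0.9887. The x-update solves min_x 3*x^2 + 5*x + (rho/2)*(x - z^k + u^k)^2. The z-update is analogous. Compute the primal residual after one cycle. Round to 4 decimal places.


ADMM iteration with rho = 1.0, z^k = 0.6894, u^k = -0.9887
Step 1: x-update.
Minimize 3*x^2 + 5*x + (1.0/2)*(x - 0.6894 - 0.9887)^2
FOC: (2*3 + 1.0)*x = -5 + 1.0*(0.6894 + 0.9887)
x^{k+1} = -0.4746
Step 2: z-update.
Minimize 6*z^2 - 3*z + (1.0/2)*(-0.4746 - z - 0.9887)^2
FOC: (2*6 + 1.0)*z = 3 + 1.0*(-0.4746 - 0.9887)
z^{k+1} = 0.1182
Step 3: u-update.
u^{k+1} = -0.9887 - 0.4746 - 0.1182 = -1.5815
Step 4: Primal residual = |-0.4746 - 0.1182| = 0.5928


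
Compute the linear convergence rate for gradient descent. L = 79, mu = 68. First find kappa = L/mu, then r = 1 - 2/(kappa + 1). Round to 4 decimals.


Step 1: Compute the condition number.
kappa = L/mu = 79/68 = 1.1618
Step 2: Compute the convergence rate.
r = 1 - 2/(kappa + 1) = 1 - 2*mu/(L + mu) = (L - mu)/(L + mu) = 11/147 = 0.0748


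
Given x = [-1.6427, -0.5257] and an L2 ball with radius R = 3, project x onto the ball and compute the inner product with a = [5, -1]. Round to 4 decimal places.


Step 1: Compute ||x|| (intermediates to 6 decimals).
||x|| = sqrt((-1.6427)^2 + (-0.5257)^2) = 1.724768
Step 2: Project.
Since ||x|| <= R, proj = x (no scaling needed).
proj(x) = [-1.6427, -0.5257]
Step 3: Dot product.
a^T * proj(x) = 5*(-1.6427) - 1*(-0.5257) = -7.6878


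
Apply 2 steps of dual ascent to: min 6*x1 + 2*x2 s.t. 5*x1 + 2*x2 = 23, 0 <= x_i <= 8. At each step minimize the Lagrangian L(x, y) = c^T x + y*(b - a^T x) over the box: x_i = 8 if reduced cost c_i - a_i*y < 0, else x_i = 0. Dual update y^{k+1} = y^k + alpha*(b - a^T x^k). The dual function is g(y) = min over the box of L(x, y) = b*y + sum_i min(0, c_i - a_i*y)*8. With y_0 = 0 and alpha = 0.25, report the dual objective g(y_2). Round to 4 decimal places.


Dual ascent for LP: min 6*x1 + 2*x2, 5*x1 + 2*x2 = 23, 0 <= x_i <= 8
Step 1: y^k = 0.0, reduced costs: (6.0, 2.0)
  x^k = (0.0, 0.0), subgradient = b - a^T x = 23.0
  y^{k+1} = 0.0 + 0.25*23.0 = 5.75
Step 2: y^k = 5.75, reduced costs: (-22.75, -9.5)
  x^k = (8.0, 8.0), subgradient = b - a^T x = -33.0
  y^{k+1} = 5.75 + 0.25*-33.0 = -2.5
Dual objective at y_2 = -2.5: reduced costs (18.5, 7.0), box minimizer x = (0.0, 0.0)
g(y_2) = b*y + (c1 - a1*y)*x1 + (c2 - a2*y)*x2 = 23*(-2.5) + 18.5*0.0 + 7.0*0.0 = -57.5 + 0.0 + 0.0 = -57.5


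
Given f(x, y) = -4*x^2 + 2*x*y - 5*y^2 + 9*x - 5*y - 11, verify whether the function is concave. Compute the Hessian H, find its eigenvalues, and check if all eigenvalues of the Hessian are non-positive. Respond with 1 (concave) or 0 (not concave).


The Hessian of f(x,y) = -4*x^2 + 2*x*y - 5*y^2 + 9*x - 5*y - 11 is:
H = [[-8, 2], [2, -10]]
Trace = -8 - 10 = -18
Determinant = -8*-10 - (2)^2 = 76
Discriminant = (-18)^2 - 4*76 = 20.0
Eigenvalues: lambda_1 = -11.2361, lambda_2 = -6.7639
The function is concave.

1


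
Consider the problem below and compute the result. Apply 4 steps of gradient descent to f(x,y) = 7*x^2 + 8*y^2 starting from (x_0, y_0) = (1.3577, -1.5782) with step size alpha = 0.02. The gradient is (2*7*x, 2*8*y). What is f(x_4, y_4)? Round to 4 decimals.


Gradient descent on f(x,y) = 7*x^2 + 8*y^2.
Starting point: (1.3577, -1.5782), alpha = 0.02
Step 1: grad_x = 2*7*1.3577 = 19.0078, grad_y = 2*8*-1.5782 = -25.2512
  x_1 = 1.3577 - 0.02*19.0078 = 0.9775
  y_1 = -1.5782 - 0.02*-25.2512 = -1.0732
Step 2: grad_x = 2*7*0.9775 = 13.6856, grad_y = 2*8*-1.0732 = -17.1708
  x_2 = 0.9775 - 0.02*13.6856 = 0.7038
  y_2 = -1.0732 - 0.02*-17.1708 = -0.7298
Step 3: grad_x = 2*7*0.7038 = 9.8536, grad_y = 2*8*-0.7298 = -11.6762
  x_3 = 0.7038 - 0.02*9.8536 = 0.5068
  y_3 = -0.7298 - 0.02*-11.6762 = -0.4962
Step 4: grad_x = 2*7*0.5068 = 7.0946, grad_y = 2*8*-0.4962 = -7.9398
  x_4 = 0.5068 - 0.02*7.0946 = 0.3649
  y_4 = -0.4962 - 0.02*-7.9398 = -0.3374
f(0.3649, -0.3374) = 7*0.3649^2 + 8*(-0.3374)^2 = 1.8428


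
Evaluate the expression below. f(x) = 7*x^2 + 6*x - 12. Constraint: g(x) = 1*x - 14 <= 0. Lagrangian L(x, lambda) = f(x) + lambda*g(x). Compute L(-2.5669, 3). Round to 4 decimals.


Step 1: Evaluate f(x).
f(-2.5669) = 7*(-2.5669)^2 + 6*(-2.5669) - 12 = 18.7214
Step 2: Evaluate g(x).
g(-2.5669) = 1*-2.5669 - 14 = -16.5669
Step 3: Compute Lagrangian.
L = 18.7214 + 3*-16.5669 = -30.9793


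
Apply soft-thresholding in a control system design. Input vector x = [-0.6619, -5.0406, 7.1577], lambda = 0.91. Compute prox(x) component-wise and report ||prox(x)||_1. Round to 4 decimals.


Soft-thresholding with lambda = 0.91:
prox(-0.6619) = sign(-0.6619)*max(|-0.6619| - 0.91, 0) = 0.0
prox(-5.0406) = sign(-5.0406)*max(|-5.0406| - 0.91, 0) = -4.1306
prox(7.1577) = sign(7.1577)*max(|7.1577| - 0.91, 0) = 6.2477
prox(x) = [0.0, -4.1306, 6.2477]
||prox(x)||_1 = 0.0 + 4.1306 + 6.2477 = 10.3783


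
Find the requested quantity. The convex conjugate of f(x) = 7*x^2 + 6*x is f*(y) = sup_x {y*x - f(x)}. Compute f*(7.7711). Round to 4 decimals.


f*(y) = sup_x {y*x - a*x^2 - b*x} = sup_x {(y-b)*x - a*x^2}
FOC: (y - b) - 2a*x = 0 => x* = (y - b)/(2a)
x* = (7.7711 - 6)/(2*7) = 0.1265
f*(7.7711) = (y-b)^2/(4a) = (7.7711 - 6)^2/(4*7)
= 3.1368/28 = 0.112


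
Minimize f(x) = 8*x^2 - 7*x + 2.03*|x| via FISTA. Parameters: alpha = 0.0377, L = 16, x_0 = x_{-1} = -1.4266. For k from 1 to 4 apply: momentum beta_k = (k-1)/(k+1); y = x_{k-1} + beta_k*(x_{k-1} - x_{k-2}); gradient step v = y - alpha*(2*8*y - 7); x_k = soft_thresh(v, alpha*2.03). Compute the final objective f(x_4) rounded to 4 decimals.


FISTA on f(x) = 8*x^2 - 7*x + 2.03*|x|
L = 16, alpha = 0.0377
Iteration 1: beta = 0.0, y = -1.4266 + 0.0*(-1.4266 + 1.4266) = -1.4266
  grad(y) = -29.8256, v = y - alpha*grad = -0.3022
  prox(v) = soft_thresh(-0.3022, 0.0765) = -0.2256
Iteration 2: beta = 0.3333, y = -0.2256 + 0.3333*(-0.2256 + 1.4266) = 0.1747
  grad(y) = -4.2052, v = y - alpha*grad = 0.3332
  prox(v) = soft_thresh(0.3332, 0.0765) = 0.2567
Iteration 3: beta = 0.5, y = 0.2567 + 0.5*(0.2567 + 0.2256) = 0.4978
  grad(y) = 0.9655, v = y - alpha*grad = 0.4614
  prox(v) = soft_thresh(0.4614, 0.0765) = 0.3849
Iteration 4: beta = 0.6, y = 0.3849 + 0.6*(0.3849 - 0.2567) = 0.4619
  grad(y) = 0.3896, v = y - alpha*grad = 0.4472
  prox(v) = soft_thresh(0.4472, 0.0765) = 0.3706
f(x_4) = 8*0.3706^2 - 7*0.3706 + 2.03*|0.3706| = -0.7431


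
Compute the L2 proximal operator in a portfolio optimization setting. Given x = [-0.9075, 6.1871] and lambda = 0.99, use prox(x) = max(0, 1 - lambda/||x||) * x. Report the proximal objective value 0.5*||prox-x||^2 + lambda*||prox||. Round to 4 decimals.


Step 1: Compute ||x||.
||x|| = 6.2533
Step 2: Compute scaling factor.
scale = max(0, 1 - 0.99/6.2533) = 0.8417
Step 3: prox(x) = [-0.7638, 5.2076]
||prox(x)|| = 5.2633
Step 4: Proximal objective.
0.5*||prox-x||^2 = 0.4901
lambda*||prox|| = 5.2107
Total = 5.7007


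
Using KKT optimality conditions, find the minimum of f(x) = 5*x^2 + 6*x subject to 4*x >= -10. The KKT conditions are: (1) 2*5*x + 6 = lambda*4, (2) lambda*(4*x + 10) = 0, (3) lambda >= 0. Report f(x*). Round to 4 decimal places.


Step 1: Try lambda = 0 (constraint inactive).
Stationarity: 2*5*x + 6 = 0
x* = -6/(2*5) = -0.6
Check constraint: 4*-0.6 = -2.4 >= -10 -- satisfied.
Step 2: Compute optimal value.
f(x*) = 5*(-0.6)^2 + 6*(-0.6) = -1.8


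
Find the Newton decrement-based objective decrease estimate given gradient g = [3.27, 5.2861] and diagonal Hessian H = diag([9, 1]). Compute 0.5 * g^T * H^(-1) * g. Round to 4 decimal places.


Step 1: H is diagonal, so H^(-1) * g = [0.3633, 5.2861].
Step 2: g^T H^(-1) g = sum_i g_i^2 / H_ii
  = (3.27)^2/9 + (5.2861)^2/1
  = 1.1881 + 27.9429 = 29.131
Step 3: Objective decrease = 0.5 * g^T H^(-1) g = 14.5655


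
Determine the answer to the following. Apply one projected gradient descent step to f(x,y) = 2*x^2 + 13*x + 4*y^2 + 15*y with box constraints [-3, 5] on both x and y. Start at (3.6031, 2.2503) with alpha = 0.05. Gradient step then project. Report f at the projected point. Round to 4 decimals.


Step 1: Compute gradient at (3.6031, 2.2503).
grad_x = 2*2*3.6031 + 13 = 27.4124
grad_y = 2*4*2.2503 + 15 = 33.0024
Step 2: Gradient step.
x_raw = 3.6031 - 0.05*27.4124 = 2.2325
y_raw = 2.2503 - 0.05*33.0024 = 0.6002
Step 3: Project onto [-3, 5].
x_proj = clip(2.2325) = 2.2325
y_proj = clip(0.6002) = 0.6002
Step 4: Evaluate f.
f(2.2325, 0.6002) = 49.4337


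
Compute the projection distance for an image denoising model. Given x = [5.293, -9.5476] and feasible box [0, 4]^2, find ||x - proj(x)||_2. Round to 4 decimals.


Project each component onto [0, 4].
clip(5.293) = 4.0, clip(-9.5476) = 0.0
Projection = [4.0, 0.0]
Squared diffs: [1.6718, 91.1567]
Distance = sqrt(92.8285) = 9.6348


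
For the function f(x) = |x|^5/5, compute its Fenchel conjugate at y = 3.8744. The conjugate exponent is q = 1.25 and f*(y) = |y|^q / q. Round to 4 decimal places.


The conjugate exponent q satisfies 1/p + 1/q = 1.
p = 5, so q = 5/(5 - 1) = 1.25
|y|^q = 3.8744^1.25 = 5.4357
f*(3.8744) = 5.4357 / 1.25 = 4.3486


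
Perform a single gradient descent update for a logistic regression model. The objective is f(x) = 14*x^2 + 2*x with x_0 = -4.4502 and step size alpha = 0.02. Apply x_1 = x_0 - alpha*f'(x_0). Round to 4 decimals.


We compute the gradient at x_0 and apply the update.
f'(x) = 28*x + 2
f'(-4.4502) = 28*-4.4502 + 2 = -122.6056
x_1 = -4.4502 - 0.02*-122.6056 = -1.9981


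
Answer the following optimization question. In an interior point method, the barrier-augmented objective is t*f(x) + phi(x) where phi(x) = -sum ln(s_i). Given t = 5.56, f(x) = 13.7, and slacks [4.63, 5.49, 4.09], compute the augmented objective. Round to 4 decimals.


Step 1: Compute log-barrier.
ln values: [1.5326, 1.7029, 1.4085]
phi = -(1.5326 + 1.7029 + 1.4085) = -4.644
Step 2: Compute augmented objective.
t*f(x) = 5.56*13.7 = 76.172
Total = 76.172 - 4.644 = 71.528


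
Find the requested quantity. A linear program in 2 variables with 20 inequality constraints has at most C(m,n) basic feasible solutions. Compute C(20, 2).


Each vertex corresponds to some choice of n active constraints out of m, so the number of vertices is at most C(m, n) = m! / (n!(m-n)!).
m = 20, n = 2
Numerator: 20 * 19
Denominator: 2! = 2
C(20, 2) = 190


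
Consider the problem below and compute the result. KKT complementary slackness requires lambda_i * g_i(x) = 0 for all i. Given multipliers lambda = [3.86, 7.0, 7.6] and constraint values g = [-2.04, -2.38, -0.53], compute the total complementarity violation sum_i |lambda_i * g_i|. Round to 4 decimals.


KKT complementary slackness check:
lambda_1 * g_1 = 3.86 * -2.04 = -7.8744
lambda_2 * g_2 = 7.0 * -2.38 = -16.66
lambda_3 * g_3 = 7.6 * -0.53 = -4.028
Total violation = 7.8744 + 16.66 + 4.028 = 28.5624


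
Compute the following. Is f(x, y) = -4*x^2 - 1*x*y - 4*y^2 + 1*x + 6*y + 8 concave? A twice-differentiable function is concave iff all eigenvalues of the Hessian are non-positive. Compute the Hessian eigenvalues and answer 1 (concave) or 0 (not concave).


The Hessian of f(x,y) = -4*x^2 - 1*x*y - 4*y^2 + 1*x + 6*y + 8 is:
H = [[-8, -1], [-1, -8]]
Trace = -8 - 8 = -16
Determinant = -8*-8 - (-1)^2 = 63
Discriminant = (-16)^2 - 4*63 = 4.0
Eigenvalues: lambda_1 = -9.0, lambda_2 = -7.0
The function is concave.

1


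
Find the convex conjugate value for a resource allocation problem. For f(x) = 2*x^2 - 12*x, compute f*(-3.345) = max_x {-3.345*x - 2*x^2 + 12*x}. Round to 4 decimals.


f*(y) = sup_x {y*x - a*x^2 - b*x} = sup_x {(y-b)*x - a*x^2}
FOC: (y - b) - 2a*x = 0 => x* = (y - b)/(2a)
x* = (-3.345 + 12)/(2*2) = 2.1638
f*(-3.345) = (y-b)^2/(4a) = (-3.345 + 12)^2/(4*2)
= 74.909/8 = 9.3636


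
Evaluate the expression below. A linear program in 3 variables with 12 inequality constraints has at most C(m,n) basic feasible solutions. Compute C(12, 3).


Each vertex corresponds to some choice of n active constraints out of m, so the number of vertices is at most C(m, n) = m! / (n!(m-n)!).
m = 12, n = 3
Numerator: 12 * 11 * 10
Denominator: 3! = 6
C(12, 3) = 220


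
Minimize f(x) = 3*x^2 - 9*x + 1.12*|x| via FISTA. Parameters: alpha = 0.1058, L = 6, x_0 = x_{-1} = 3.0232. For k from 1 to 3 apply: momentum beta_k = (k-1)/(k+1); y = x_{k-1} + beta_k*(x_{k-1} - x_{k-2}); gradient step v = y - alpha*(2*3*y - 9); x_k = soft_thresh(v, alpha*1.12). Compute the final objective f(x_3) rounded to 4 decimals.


FISTA on f(x) = 3*x^2 - 9*x + 1.12*|x|
L = 6, alpha = 0.1058
Iteration 1: beta = 0.0, y = 3.0232 + 0.0*(3.0232 - 3.0232) = 3.0232
  grad(y) = 9.1392, v = y - alpha*grad = 2.0563
  prox(v) = soft_thresh(2.0563, 0.1185) = 1.9378
Iteration 2: beta = 0.3333, y = 1.9378 + 0.3333*(1.9378 - 3.0232) = 1.576
  grad(y) = 0.4558, v = y - alpha*grad = 1.5277
  prox(v) = soft_thresh(1.5277, 0.1185) = 1.4092
Iteration 3: beta = 0.5, y = 1.4092 + 0.5*(1.4092 - 1.9378) = 1.145
  grad(y) = -2.1301, v = y - alpha*grad = 1.3703
  prox(v) = soft_thresh(1.3703, 0.1185) = 1.2519
f(x_3) = 3*1.2519^2 - 9*1.2519 + 1.12*|1.2519| = -5.1632


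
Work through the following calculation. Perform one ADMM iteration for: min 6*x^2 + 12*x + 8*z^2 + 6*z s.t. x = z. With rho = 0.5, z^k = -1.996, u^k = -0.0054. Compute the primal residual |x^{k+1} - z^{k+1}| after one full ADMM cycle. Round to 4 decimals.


ADMM iteration with rho = 0.5, z^k = -1.996, u^k = -0.0054
Step 1: x-update.
Minimize 6*x^2 + 12*x + (0.5/2)*(x + 1.996 - 0.0054)^2
FOC: (2*6 + 0.5)*x = -12 + 0.5*(-1.996 + 0.0054)
x^{k+1} = -1.0396
Step 2: z-update.
Minimize 8*z^2 + 6*z + (0.5/2)*(-1.0396 - z - 0.0054)^2
FOC: (2*8 + 0.5)*z = -6 + 0.5*(-1.0396 - 0.0054)
z^{k+1} = -0.3953
Step 3: u-update.
u^{k+1} = -0.0054 - 1.0396 + 0.3953 = -0.6497
Step 4: Primal residual = |-1.0396 + 0.3953| = 0.6443


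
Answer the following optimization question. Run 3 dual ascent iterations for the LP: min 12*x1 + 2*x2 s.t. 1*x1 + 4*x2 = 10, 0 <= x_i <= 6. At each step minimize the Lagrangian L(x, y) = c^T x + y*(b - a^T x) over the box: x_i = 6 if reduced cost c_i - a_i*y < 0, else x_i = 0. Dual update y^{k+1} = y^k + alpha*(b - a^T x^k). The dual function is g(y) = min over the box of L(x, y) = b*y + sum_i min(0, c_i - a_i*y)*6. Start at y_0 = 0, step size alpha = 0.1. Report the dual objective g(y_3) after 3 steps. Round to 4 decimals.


Dual ascent for LP: min 12*x1 + 2*x2, 1*x1 + 4*x2 = 10, 0 <= x_i <= 6
Step 1: y^k = 0.0, reduced costs: (12.0, 2.0)
  x^k = (0.0, 0.0), subgradient = b - a^T x = 10.0
  y^{k+1} = 0.0 + 0.1*10.0 = 1.0
Step 2: y^k = 1.0, reduced costs: (11.0, -2.0)
  x^k = (0.0, 6.0), subgradient = b - a^T x = -14.0
  y^{k+1} = 1.0 + 0.1*-14.0 = -0.4
Step 3: y^k = -0.4, reduced costs: (12.4, 3.6)
  x^k = (0.0, 0.0), subgradient = b - a^T x = 10.0
  y^{k+1} = -0.4 + 0.1*10.0 = 0.6
Dual objective at y_3 = 0.6: reduced costs (11.4, -0.4), box minimizer x = (0.0, 6.0)
g(y_3) = b*y + (c1 - a1*y)*x1 + (c2 - a2*y)*x2 = 10*0.6 + 11.4*0.0 + (-0.4)*6.0 = 6.0 + 0.0 - 2.4 = 3.6


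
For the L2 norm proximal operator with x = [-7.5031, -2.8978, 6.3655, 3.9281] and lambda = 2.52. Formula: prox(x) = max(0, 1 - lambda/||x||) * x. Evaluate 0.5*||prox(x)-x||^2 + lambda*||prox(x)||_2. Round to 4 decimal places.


Step 1: Compute ||x||.
||x|| = 10.9838
Step 2: Compute scaling factor.
scale = max(0, 1 - 2.52/10.9838) = 0.7706
Step 3: prox(x) = [-5.7817, -2.233, 4.9051, 3.0269]
||prox(x)|| = 8.4638
Step 4: Proximal objective.
0.5*||prox-x||^2 = 3.1752
lambda*||prox|| = 21.3288
Total = 24.5039


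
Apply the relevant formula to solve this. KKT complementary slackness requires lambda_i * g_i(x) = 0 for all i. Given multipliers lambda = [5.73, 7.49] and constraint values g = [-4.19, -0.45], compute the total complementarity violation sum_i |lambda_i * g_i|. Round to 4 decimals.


KKT complementary slackness check:
lambda_1 * g_1 = 5.73 * -4.19 = -24.0087
lambda_2 * g_2 = 7.49 * -0.45 = -3.3705
Total violation = 24.0087 + 3.3705 = 27.3792


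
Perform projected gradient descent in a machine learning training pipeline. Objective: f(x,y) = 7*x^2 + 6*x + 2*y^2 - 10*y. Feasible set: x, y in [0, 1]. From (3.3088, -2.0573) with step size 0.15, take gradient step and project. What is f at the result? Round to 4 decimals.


Step 1: Compute gradient at (3.3088, -2.0573).
grad_x = 2*7*3.3088 + 6 = 52.3232
grad_y = 2*2*-2.0573 - 10 = -18.2292
Step 2: Gradient step.
x_raw = 3.3088 - 0.15*52.3232 = -4.5397
y_raw = -2.0573 - 0.15*-18.2292 = 0.6771
Step 3: Project onto [0, 1].
x_proj = clip(-4.5397) = 0.0
y_proj = clip(0.6771) = 0.6771
Step 4: Evaluate f.
f(0.0, 0.6771) = -5.8539


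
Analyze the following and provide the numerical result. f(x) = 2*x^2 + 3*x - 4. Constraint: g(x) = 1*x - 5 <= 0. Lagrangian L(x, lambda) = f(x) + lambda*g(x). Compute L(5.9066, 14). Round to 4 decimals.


Step 1: Evaluate f(x).
f(5.9066) = 2*5.9066^2 + 3*5.9066 - 4 = 83.4956
Step 2: Evaluate g(x).
g(5.9066) = 1*5.9066 - 5 = 0.9066
Step 3: Compute Lagrangian.
L = 83.4956 + 14*0.9066 = 96.188


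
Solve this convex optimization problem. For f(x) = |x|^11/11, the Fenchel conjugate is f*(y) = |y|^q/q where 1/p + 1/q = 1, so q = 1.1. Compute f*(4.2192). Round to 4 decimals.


The conjugate exponent q satisfies 1/p + 1/q = 1.
p = 11, so q = 11/(11 - 1) = 1.1
|y|^q = 4.2192^1.1 = 4.8725
f*(4.2192) = 4.8725 / 1.1 = 4.4296


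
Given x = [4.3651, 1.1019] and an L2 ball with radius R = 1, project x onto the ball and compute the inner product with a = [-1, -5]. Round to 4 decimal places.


Step 1: Compute ||x|| (intermediates to 6 decimals).
||x|| = sqrt(4.3651^2 + 1.1019^2) = 4.502031
Step 2: Project.
Since ||x|| > R, scale = R/||x|| = 1/4.502031 = 0.222122, proj(x) = scale * x
proj(x) = [0.969585, 0.244756]
Step 3: Dot product.
a^T * proj(x) = -1*0.969585 - 5*0.244756 = -2.1934


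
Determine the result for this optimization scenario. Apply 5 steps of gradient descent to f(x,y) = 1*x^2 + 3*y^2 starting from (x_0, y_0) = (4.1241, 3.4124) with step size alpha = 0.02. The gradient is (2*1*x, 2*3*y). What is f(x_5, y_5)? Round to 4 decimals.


Gradient descent on f(x,y) = 1*x^2 + 3*y^2.
Starting point: (4.1241, 3.4124), alpha = 0.02
Step 1: grad_x = 2*1*4.1241 = 8.2482, grad_y = 2*3*3.4124 = 20.4744
  x_1 = 4.1241 - 0.02*8.2482 = 3.9591
  y_1 = 3.4124 - 0.02*20.4744 = 3.0029
Step 2: grad_x = 2*1*3.9591 = 7.9183, grad_y = 2*3*3.0029 = 18.0175
  x_2 = 3.9591 - 0.02*7.9183 = 3.8008
  y_2 = 3.0029 - 0.02*18.0175 = 2.6426
Step 3: grad_x = 2*1*3.8008 = 7.6015, grad_y = 2*3*2.6426 = 15.8554
  x_3 = 3.8008 - 0.02*7.6015 = 3.6487
  y_3 = 2.6426 - 0.02*15.8554 = 2.3255
Step 4: grad_x = 2*1*3.6487 = 7.2975, grad_y = 2*3*2.3255 = 13.9527
  x_4 = 3.6487 - 0.02*7.2975 = 3.5028
  y_4 = 2.3255 - 0.02*13.9527 = 2.0464
Step 5: grad_x = 2*1*3.5028 = 7.0056, grad_y = 2*3*2.0464 = 12.2784
  x_5 = 3.5028 - 0.02*7.0056 = 3.3627
  y_5 = 2.0464 - 0.02*12.2784 = 1.8008
f(3.3627, 1.8008) = 1*3.3627^2 + 3*1.8008^2 = 21.0366


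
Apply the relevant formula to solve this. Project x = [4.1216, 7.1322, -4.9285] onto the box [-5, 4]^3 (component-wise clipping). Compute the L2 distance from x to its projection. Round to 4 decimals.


Project each component onto [-5, 4].
clip(4.1216) = 4.0, clip(7.1322) = 4.0, clip(-4.9285) = -4.9285
Projection = [4.0, 4.0, -4.9285]
Squared diffs: [0.0148, 9.8107, 0.0]
Distance = sqrt(9.8255) = 3.1346


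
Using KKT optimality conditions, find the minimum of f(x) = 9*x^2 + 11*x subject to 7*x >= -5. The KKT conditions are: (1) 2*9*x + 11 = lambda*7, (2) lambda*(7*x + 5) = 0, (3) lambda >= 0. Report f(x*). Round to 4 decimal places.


Step 1: Try lambda = 0 (constraint inactive).
Stationarity: 2*9*x + 11 = 0
x* = -11/(2*9) = -11/18 = -0.6111 (rounded; the exact value -11/18 is used below)
Check constraint: 7*-0.6111 = -4.2777 >= -5 -- satisfied.
Step 2: Compute optimal value.
f(x*) = 9*(-11/18)^2 + 11*(-11/18) = -3.3611


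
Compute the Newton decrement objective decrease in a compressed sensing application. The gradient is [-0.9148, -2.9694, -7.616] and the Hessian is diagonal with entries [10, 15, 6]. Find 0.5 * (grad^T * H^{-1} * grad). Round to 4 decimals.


Step 1: H is diagonal, so H^(-1) * g = [-0.0915, -0.198, -1.2693].
Step 2: g^T H^(-1) g = sum_i g_i^2 / H_ii
  = (-0.9148)^2/10 + (-2.9694)^2/15 + (-7.616)^2/6
  = 0.0837 + 0.5878 + 9.6672 = 10.3388
Step 3: Objective decrease = 0.5 * g^T H^(-1) g = 5.1694


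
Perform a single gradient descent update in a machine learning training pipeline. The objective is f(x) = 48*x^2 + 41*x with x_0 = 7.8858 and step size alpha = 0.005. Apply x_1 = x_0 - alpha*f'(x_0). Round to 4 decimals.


We compute the gradient at x_0 and apply the update.
f'(x) = 96*x + 41
f'(7.8858) = 96*7.8858 + 41 = 798.0368
x_1 = 7.8858 - 0.005*798.0368 = 3.8956


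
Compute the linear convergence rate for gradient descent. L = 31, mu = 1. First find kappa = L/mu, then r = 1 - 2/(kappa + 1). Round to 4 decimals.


Step 1: Compute the condition number.
kappa = L/mu = 31/1 = 31.0
Step 2: Compute the convergence rate.
r = 1 - 2/(kappa + 1) = 1 - 2*mu/(L + mu) = (L - mu)/(L + mu) = 30/32 = 0.9375


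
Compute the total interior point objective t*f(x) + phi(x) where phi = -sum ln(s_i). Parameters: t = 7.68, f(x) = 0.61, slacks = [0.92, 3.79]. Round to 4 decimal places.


Step 1: Compute log-barrier.
ln values: [-0.0834, 1.3324]
phi = -(-0.0834 + 1.3324) = -1.249
Step 2: Compute augmented objective.
t*f(x) = 7.68*0.61 = 4.6848
Total = 4.6848 - 1.249 = 3.4358


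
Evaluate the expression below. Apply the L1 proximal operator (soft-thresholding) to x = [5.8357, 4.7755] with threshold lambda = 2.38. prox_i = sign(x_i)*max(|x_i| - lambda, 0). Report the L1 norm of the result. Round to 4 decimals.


Soft-thresholding with lambda = 2.38:
prox(5.8357) = sign(5.8357)*max(|5.8357| - 2.38, 0) = 3.4557
prox(4.7755) = sign(4.7755)*max(|4.7755| - 2.38, 0) = 2.3955
prox(x) = [3.4557, 2.3955]
||prox(x)||_1 = 3.4557 + 2.3955 = 5.8512


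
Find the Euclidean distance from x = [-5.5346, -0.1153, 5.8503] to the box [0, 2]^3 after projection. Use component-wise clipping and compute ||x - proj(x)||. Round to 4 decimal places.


Project each component onto [0, 2].
clip(-5.5346) = 0.0, clip(-0.1153) = 0.0, clip(5.8503) = 2.0
Projection = [0.0, 0.0, 2.0]
Squared diffs: [30.6318, 0.0133, 14.8248]
Distance = sqrt(45.4699) = 6.7431


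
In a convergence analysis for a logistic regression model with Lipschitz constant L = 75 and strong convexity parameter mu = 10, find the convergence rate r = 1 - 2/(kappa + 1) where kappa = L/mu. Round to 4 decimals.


Step 1: Compute the condition number.
kappa = L/mu = 75/10 = 7.5
Step 2: Compute the convergence rate.
r = 1 - 2/(kappa + 1) = 1 - 2*mu/(L + mu) = (L - mu)/(L + mu) = 65/85 = 0.7647


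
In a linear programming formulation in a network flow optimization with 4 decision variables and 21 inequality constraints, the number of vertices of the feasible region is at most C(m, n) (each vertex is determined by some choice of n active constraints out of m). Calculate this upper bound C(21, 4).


Each vertex corresponds to some choice of n active constraints out of m, so the number of vertices is at most C(m, n) = m! / (n!(m-n)!).
m = 21, n = 4
Numerator: 21 * 20 * 19 * 18
Denominator: 4! = 24
C(21, 4) = 5985


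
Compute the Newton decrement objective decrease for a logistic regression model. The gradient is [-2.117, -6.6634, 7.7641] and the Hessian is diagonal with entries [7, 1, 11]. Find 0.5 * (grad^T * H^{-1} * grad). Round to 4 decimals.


Step 1: H is diagonal, so H^(-1) * g = [-0.3024, -6.6634, 0.7058].
Step 2: g^T H^(-1) g = sum_i g_i^2 / H_ii
  = (-2.117)^2/7 + (-6.6634)^2/1 + (7.7641)^2/11
  = 0.6402 + 44.4009 + 5.4801 = 50.5213
Step 3: Objective decrease = 0.5 * g^T H^(-1) g = 25.2606


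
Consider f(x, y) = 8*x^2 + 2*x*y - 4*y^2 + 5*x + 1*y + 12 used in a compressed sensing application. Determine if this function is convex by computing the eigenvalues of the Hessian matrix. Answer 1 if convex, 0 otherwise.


The Hessian of f(x,y) = 8*x^2 + 2*x*y - 4*y^2 + 5*x + 1*y + 12 is:
H = [[16, 2], [2, -8]]
Trace = 16 - 8 = 8
Determinant = 16*-8 - (2)^2 = -132
Discriminant = (8)^2 - 4*-132 = 592.0
Eigenvalues: lambda_1 = -8.1655, lambda_2 = 16.1655
The function is not convex.

0


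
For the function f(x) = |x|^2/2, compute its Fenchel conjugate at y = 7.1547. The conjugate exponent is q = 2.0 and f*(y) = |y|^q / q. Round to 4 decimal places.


The conjugate exponent q satisfies 1/p + 1/q = 1.
p = 2, so q = 2/(2 - 1) = 2.0
|y|^q = 7.1547^2.0 = 51.1897
f*(7.1547) = 51.1897 / 2.0 = 25.5949


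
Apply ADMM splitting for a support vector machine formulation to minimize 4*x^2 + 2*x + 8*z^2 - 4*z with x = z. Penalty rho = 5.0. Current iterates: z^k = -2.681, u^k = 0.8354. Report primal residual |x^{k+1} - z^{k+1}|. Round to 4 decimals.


ADMM iteration with rho = 5.0, z^k = -2.681, u^k = 0.8354
Step 1: x-update.
Minimize 4*x^2 + 2*x + (5.0/2)*(x + 2.681 + 0.8354)^2
FOC: (2*4 + 5.0)*x = -2 + 5.0*(-2.681 - 0.8354)
x^{k+1} = -1.5063
Step 2: z-update.
Minimize 8*z^2 - 4*z + (5.0/2)*(-1.5063 - z + 0.8354)^2
FOC: (2*8 + 5.0)*z = 4 + 5.0*(-1.5063 + 0.8354)
z^{k+1} = 0.0307
Step 3: u-update.
u^{k+1} = 0.8354 - 1.5063 - 0.0307 = -0.7016
Step 4: Primal residual = |-1.5063 - 0.0307| = 1.537


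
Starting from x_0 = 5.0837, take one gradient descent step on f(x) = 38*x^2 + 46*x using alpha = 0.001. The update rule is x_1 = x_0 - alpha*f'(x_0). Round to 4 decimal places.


We compute the gradient at x_0 and apply the update.
f'(x) = 76*x + 46
f'(5.0837) = 76*5.0837 + 46 = 432.3612
x_1 = 5.0837 - 0.001*432.3612 = 4.6513


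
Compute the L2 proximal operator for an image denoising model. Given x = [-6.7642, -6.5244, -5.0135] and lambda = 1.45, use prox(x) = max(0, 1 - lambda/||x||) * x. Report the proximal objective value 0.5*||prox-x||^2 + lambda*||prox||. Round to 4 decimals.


Step 1: Compute ||x||.
||x|| = 10.6516
Step 2: Compute scaling factor.
scale = max(0, 1 - 1.45/10.6516) = 0.8639
Step 3: prox(x) = [-5.8434, -5.6362, -4.331]
||prox(x)|| = 9.2016
Step 4: Proximal objective.
0.5*||prox-x||^2 = 1.0513
lambda*||prox|| = 13.3423
Total = 14.3936


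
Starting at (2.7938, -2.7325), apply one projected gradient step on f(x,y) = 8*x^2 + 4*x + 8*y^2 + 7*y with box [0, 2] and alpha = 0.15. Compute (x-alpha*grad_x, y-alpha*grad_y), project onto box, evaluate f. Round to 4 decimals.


Step 1: Compute gradient at (2.7938, -2.7325).
grad_x = 2*8*2.7938 + 4 = 48.7008
grad_y = 2*8*-2.7325 + 7 = -36.72
Step 2: Gradient step.
x_raw = 2.7938 - 0.15*48.7008 = -4.5113
y_raw = -2.7325 - 0.15*-36.72 = 2.7755
Step 3: Project onto [0, 2].
x_proj = clip(-4.5113) = 0.0
y_proj = clip(2.7755) = 2.0
Step 4: Evaluate f.
f(0.0, 2.0) = 46.0


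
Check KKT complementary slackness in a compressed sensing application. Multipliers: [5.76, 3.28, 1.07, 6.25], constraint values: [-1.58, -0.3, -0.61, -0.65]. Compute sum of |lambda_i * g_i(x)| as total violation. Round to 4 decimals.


KKT complementary slackness check:
lambda_1 * g_1 = 5.76 * -1.58 = -9.1008
lambda_2 * g_2 = 3.28 * -0.3 = -0.984
lambda_3 * g_3 = 1.07 * -0.61 = -0.6527
lambda_4 * g_4 = 6.25 * -0.65 = -4.0625
Total violation = 9.1008 + 0.984 + 0.6527 + 4.0625 = 14.8


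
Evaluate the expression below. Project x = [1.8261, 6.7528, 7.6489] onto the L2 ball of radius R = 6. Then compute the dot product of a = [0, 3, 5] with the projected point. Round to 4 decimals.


Step 1: Compute ||x|| (intermediates to 6 decimals).
||x|| = sqrt(1.8261^2 + 6.7528^2 + 7.6489^2) = 10.365357
Step 2: Project.
Since ||x|| > R, scale = R/||x|| = 6/10.365357 = 0.578851, proj(x) = scale * x
proj(x) = [1.05704, 3.908865, 4.427573]
Step 3: Dot product.
a^T * proj(x) = 0*1.05704 + 3*3.908865 + 5*4.427573 = 33.8645


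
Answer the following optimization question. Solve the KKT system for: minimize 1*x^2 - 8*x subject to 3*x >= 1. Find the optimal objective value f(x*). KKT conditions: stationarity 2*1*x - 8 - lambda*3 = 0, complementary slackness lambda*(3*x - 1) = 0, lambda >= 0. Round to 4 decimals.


Step 1: Try lambda = 0 (constraint inactive).
Stationarity: 2*1*x - 8 = 0
x* = 8/(2*1) = 4.0
Check constraint: 3*4.0 = 12.0 >= 1 -- satisfied.
Step 2: Compute optimal value.
f(x*) = 1*4.0^2 - 8*4.0 = -16.0


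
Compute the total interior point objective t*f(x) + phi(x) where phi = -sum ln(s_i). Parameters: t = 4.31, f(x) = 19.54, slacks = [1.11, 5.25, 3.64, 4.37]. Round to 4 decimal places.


Step 1: Compute log-barrier.
ln values: [0.1044, 1.6582, 1.292, 1.4748]
phi = -(0.1044 + 1.6582 + 1.292 + 1.4748) = -4.5293
Step 2: Compute augmented objective.
t*f(x) = 4.31*19.54 = 84.2174
Total = 84.2174 - 4.5293 = 79.6881


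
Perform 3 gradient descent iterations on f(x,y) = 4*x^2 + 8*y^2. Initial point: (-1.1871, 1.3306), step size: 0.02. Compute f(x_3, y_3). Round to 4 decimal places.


Gradient descent on f(x,y) = 4*x^2 + 8*y^2.
Starting point: (-1.1871, 1.3306), alpha = 0.02
Step 1: grad_x = 2*4*-1.1871 = -9.4968, grad_y = 2*8*1.3306 = 21.2896
  x_1 = -1.1871 - 0.02*-9.4968 = -0.9972
  y_1 = 1.3306 - 0.02*21.2896 = 0.9048
Step 2: grad_x = 2*4*-0.9972 = -7.9773, grad_y = 2*8*0.9048 = 14.4769
  x_2 = -0.9972 - 0.02*-7.9773 = -0.8376
  y_2 = 0.9048 - 0.02*14.4769 = 0.6153
Step 3: grad_x = 2*4*-0.8376 = -6.7009, grad_y = 2*8*0.6153 = 9.8443
  x_3 = -0.8376 - 0.02*-6.7009 = -0.7036
  y_3 = 0.6153 - 0.02*9.8443 = 0.4184
f(-0.7036, 0.4184) = 4*(-0.7036)^2 + 8*0.4184^2 = 3.3806
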